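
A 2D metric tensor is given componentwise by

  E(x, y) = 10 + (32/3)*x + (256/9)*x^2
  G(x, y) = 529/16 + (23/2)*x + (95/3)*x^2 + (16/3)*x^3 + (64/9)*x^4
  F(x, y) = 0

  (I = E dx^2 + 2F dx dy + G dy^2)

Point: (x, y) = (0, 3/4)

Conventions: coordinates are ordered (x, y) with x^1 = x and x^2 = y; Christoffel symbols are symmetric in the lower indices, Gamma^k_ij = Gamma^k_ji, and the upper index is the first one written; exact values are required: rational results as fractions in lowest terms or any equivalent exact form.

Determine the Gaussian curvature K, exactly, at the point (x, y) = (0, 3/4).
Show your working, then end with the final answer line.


E = 10, F = 0, G = 529/16, EG - F^2 = 2645/8 at the point
E_x = 32/3, E_y = 0, F_x = 0, F_y = 0, G_x = 23/2, G_y = 0
E_yy = 0, F_xy = 0, G_xx = 190/3
Apply the Brioschi formula K = (det M1 - det M2)/(EG - F^2)^2 over the derivative matrices of E, F, G.
M1 = [[-E_yy/2 + F_xy - G_xx/2, E_x/2, F_x - E_y/2], [F_y - G_x/2, E, F], [G_y/2, F, G]] = [[-95/3, 16/3, 0], [-23/4, 10, 0], [0, 0, 529/16]]; det M1 = -75647/8
M2 = [[0, E_y/2, G_x/2], [E_y/2, E, F], [G_x/2, F, G]] = [[0, 0, 23/4], [0, 10, 0], [23/4, 0, 529/16]]; det M2 = -2645/8
det M1 - det M2 = -36501/4; K = -36501/4 / (2645/8)^2 = -48/575

Answer: K = -48/575


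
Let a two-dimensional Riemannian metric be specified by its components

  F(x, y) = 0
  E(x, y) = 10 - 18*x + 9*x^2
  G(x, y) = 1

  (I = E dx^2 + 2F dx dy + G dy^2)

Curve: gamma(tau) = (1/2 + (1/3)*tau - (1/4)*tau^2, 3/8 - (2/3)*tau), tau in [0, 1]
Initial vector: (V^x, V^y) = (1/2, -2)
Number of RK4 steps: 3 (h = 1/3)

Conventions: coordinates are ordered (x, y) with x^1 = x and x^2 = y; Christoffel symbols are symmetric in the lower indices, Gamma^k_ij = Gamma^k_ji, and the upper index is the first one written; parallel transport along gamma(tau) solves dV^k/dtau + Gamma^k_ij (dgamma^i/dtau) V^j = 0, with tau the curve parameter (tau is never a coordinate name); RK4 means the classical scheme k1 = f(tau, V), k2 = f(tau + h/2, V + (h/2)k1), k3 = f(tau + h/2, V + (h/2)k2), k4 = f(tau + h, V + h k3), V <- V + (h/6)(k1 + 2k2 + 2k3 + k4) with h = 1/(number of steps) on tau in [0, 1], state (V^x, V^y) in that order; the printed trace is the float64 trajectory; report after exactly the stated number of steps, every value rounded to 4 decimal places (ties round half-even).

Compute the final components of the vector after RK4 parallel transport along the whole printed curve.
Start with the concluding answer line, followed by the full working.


Answer: V^x = 0.5631, V^y = -2.0000

gamma'(tau) = (1/3 - (1/2)*tau, -2/3); f(tau, V)^k = -Gamma^k_ij(gamma(tau)) gamma'^i(tau) V^j; h = 1/3; intermediate values shown to 6 dp
curve data and Christoffel symbols at the stage parameters:
  tau = 0.000000: gamma = (0.500000, 0.375000), gamma' = (0.333333, -0.666667); Gamma_xxx = -1.384615, Gamma_xxy = 0.000000, Gamma_xyy = 0.000000, Gamma_yxx = 0.000000, Gamma_yxy = 0.000000, Gamma_yyy = 0.000000
  tau = 0.166667: gamma = (0.548611, 0.263889), gamma' = (0.250000, -0.666667); Gamma_xxx = -1.433604, Gamma_xxy = 0.000000, Gamma_xyy = 0.000000, Gamma_yxx = 0.000000, Gamma_yxy = 0.000000, Gamma_yyy = 0.000000
  tau = 0.333333: gamma = (0.583333, 0.152778), gamma' = (0.166667, -0.666667); Gamma_xxx = -1.463415, Gamma_xxy = 0.000000, Gamma_xyy = 0.000000, Gamma_yxx = 0.000000, Gamma_yxy = 0.000000, Gamma_yyy = 0.000000
  tau = 0.500000: gamma = (0.604167, 0.041667), gamma' = (0.083333, -0.666667); Gamma_xxx = -1.478120, Gamma_xxy = 0.000000, Gamma_xyy = 0.000000, Gamma_yxx = 0.000000, Gamma_yxy = 0.000000, Gamma_yyy = 0.000000
  tau = 0.666667: gamma = (0.611111, -0.069444), gamma' = (0.000000, -0.666667); Gamma_xxx = -1.482353, Gamma_xxy = 0.000000, Gamma_xyy = 0.000000, Gamma_yxx = 0.000000, Gamma_yxy = 0.000000, Gamma_yyy = 0.000000
  tau = 0.833333: gamma = (0.604167, -0.180556), gamma' = (-0.083333, -0.666667); Gamma_xxx = -1.478120, Gamma_xxy = 0.000000, Gamma_xyy = 0.000000, Gamma_yxx = 0.000000, Gamma_yxy = 0.000000, Gamma_yyy = 0.000000
  tau = 1.000000: gamma = (0.583333, -0.291667), gamma' = (-0.166667, -0.666667); Gamma_xxx = -1.463415, Gamma_xxy = 0.000000, Gamma_xyy = 0.000000, Gamma_yxx = 0.000000, Gamma_yxy = 0.000000, Gamma_yyy = 0.000000
step 0: V^x = 0.5000, V^y = -2.0000
step 1: k1 = (0.230769, 0.000000), k2 = (0.192985, 0.000000), k3 = (0.190728, 0.000000), k4 = (0.137458, 0.000000); V <- V + (h/6)(k1 + 2k2 + 2k3 + k4): V^x = 0.5631, V^y = -2.0000
step 2: k1 = (0.137339, 0.000000), k2 = (0.072179, 0.000000), k3 = (0.070842, 0.000000), k4 = (0.000000, 0.000000); V <- V + (h/6)(k1 + 2k2 + 2k3 + k4): V^x = 0.5866, V^y = -2.0000
step 3: k1 = (0.000000, 0.000000), k2 = (-0.072257, 0.000000), k3 = (-0.070774, 0.000000), k4 = (-0.137322, 0.000000); V <- V + (h/6)(k1 + 2k2 + 2k3 + k4): V^x = 0.5631, V^y = -2.0000


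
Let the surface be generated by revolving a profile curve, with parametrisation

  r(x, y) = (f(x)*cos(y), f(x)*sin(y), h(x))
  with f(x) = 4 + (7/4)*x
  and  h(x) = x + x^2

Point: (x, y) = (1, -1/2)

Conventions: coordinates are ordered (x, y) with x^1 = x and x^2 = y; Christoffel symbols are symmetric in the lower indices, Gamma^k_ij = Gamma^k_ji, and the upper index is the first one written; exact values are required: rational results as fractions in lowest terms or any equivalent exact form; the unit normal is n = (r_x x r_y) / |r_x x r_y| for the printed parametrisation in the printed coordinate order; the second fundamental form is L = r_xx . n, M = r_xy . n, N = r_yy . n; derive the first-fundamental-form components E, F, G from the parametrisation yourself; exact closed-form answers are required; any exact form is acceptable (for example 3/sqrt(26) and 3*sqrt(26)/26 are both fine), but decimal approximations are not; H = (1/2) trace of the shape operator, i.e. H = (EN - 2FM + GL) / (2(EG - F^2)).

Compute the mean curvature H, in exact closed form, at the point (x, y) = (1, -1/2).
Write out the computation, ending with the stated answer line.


f = 23/4, f' = 7/4, f'' = 0, h' = 3, h'' = 2
E = 193/16, F = 0, G = 529/16; answer radicand W^2 = 193/16
unnormalised second-form numerators: l = 7/2, m = 0, n = 69/4; L = l/sqrt(193/16), and similarly M = m/sqrt(W^2), N = n/sqrt(W^2)
H = (E*n - 2*F*m + G*l) / (2*(EG - F^2)*sqrt(W^2)); E*n - 2*F*m + G*l = 20723/64, EG - F^2 = 102097/256, so H = (1802/4439)/sqrt(193/16)

Answer: H = 7208*sqrt(193)/856727


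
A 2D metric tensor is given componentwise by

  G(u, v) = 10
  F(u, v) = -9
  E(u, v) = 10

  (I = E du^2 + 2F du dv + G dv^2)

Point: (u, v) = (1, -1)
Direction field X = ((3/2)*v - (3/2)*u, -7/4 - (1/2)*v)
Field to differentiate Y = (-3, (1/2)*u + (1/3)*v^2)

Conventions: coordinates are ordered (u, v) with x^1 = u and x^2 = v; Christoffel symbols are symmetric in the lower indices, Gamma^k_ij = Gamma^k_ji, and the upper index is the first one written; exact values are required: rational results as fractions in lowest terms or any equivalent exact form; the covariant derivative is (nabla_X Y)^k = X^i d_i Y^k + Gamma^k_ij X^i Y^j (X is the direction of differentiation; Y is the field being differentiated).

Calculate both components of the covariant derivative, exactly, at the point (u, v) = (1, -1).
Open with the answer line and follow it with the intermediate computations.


Answer: (nabla_X Y)^u = 0, (nabla_X Y)^v = -2/3

E = 10, F = -9, G = 10 at the point
E_u = 0, E_v = 0, F_u = 0, F_v = 0, G_u = 0, G_v = 0
EG - F^2 = 19;  g^inv = (1/19) * [[10, 9], [9, 10]]
first-kind symbols [ij,l] = (1/2)(d_i g_jl + d_j g_il - d_l g_ij): [uu,u] = E_u/2 = 0, [uu,v] = F_u - E_v/2 = 0, [uv,u] = E_v/2 = 0, [uv,v] = G_u/2 = 0, [vv,u] = F_v - G_u/2 = 0, [vv,v] = G_v/2 = 0
Gamma^u_ij = (G*[ij,u] - F*[ij,v])/(EG - F^2), Gamma^v_ij = (E*[ij,v] - F*[ij,u])/(EG - F^2)
Gamma_uuu = 0, Gamma_uuv = 0, Gamma_uvv = 0, Gamma_vuu = 0, Gamma_vuv = 0, Gamma_vvv = 0
X = (-3, -5/4), Y = (-3, 5/6) at the point


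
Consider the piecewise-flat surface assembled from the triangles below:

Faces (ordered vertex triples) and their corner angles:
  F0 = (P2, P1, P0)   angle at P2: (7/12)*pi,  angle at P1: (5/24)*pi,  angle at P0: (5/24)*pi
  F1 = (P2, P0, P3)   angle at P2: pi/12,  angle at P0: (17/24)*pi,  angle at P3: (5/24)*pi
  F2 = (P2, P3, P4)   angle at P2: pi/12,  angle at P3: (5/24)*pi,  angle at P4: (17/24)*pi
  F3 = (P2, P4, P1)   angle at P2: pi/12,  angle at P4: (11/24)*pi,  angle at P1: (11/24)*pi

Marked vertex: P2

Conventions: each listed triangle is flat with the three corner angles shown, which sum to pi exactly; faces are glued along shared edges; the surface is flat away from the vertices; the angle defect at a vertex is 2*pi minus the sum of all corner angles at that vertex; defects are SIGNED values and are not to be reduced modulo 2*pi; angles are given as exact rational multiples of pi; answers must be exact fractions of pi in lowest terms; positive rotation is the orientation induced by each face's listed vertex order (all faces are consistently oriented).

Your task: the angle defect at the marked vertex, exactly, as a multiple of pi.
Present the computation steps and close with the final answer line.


Sum of corner angles at P2: (5/6)*pi
defect = 2*pi - (5/6)*pi

Answer: defect(P2) = (7/6)*pi


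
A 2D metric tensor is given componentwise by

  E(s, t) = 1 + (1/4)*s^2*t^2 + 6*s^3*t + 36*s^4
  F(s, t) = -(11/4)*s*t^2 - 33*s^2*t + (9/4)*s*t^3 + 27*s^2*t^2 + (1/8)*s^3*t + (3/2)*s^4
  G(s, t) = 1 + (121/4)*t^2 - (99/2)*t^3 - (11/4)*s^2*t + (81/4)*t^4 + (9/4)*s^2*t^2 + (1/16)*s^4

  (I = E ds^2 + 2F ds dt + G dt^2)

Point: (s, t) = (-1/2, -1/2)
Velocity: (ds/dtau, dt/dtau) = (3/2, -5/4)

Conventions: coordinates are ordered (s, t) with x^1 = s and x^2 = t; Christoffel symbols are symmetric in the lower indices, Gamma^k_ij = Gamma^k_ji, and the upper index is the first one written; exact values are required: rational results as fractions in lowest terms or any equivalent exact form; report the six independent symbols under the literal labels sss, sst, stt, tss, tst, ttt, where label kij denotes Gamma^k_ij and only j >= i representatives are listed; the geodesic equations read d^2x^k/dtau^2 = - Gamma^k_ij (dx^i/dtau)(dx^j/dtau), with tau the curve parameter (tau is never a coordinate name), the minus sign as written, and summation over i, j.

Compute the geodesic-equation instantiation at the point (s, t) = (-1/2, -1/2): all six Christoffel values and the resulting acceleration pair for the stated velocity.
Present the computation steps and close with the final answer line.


E = 233/64, F = 819/128, G = 4225/256 at the point
E_s = -325/16, E_t = -13/16, F_s = -1601/64, F_t = -1103/64, G_s = -63/32, G_t = -315/4
EG - F^2 = 4901/256;  g^inv = (256/4901) * [[4225/256, -819/128], [-819/128, 233/64]]
first-kind symbols [ij,l] = (1/2)(d_i g_jl + d_j g_il - d_l g_ij): [ss,s] = E_s/2 = -325/32, [ss,t] = F_s - E_t/2 = -1575/64, [st,s] = E_t/2 = -13/32, [st,t] = G_s/2 = -63/64, [tt,s] = F_t - G_s/2 = -65/4, [tt,t] = G_t/2 = -315/8
Gamma^s_ij = (G*[ij,s] - F*[ij,t])/(EG - F^2), Gamma^t_ij = (E*[ij,t] - F*[ij,s])/(EG - F^2)
Gamma_sss = -200/377, Gamma_sst = -8/377, Gamma_stt = -320/377, Gamma_tss = -6300/4901, Gamma_tst = -252/4901, Gamma_ttt = -10080/4901
d^2s/dtau^2 = -(Gamma_sss*(3/2)^2 + 2*Gamma_sst*(3/2)*(-5/4) + Gamma_stt*(-5/4)^2) = 920/377
d^2t/dtau^2 = -(Gamma_tss*(3/2)^2 + 2*Gamma_tst*(3/2)*(-5/4) + Gamma_ttt*(-5/4)^2) = 28980/4901

Answer: Gamma_sss = -200/377, Gamma_sst = -8/377, Gamma_stt = -320/377, Gamma_tss = -6300/4901, Gamma_tst = -252/4901, Gamma_ttt = -10080/4901; accelerations (d^2s/dtau^2, d^2t/dtau^2) = (920/377, 28980/4901)


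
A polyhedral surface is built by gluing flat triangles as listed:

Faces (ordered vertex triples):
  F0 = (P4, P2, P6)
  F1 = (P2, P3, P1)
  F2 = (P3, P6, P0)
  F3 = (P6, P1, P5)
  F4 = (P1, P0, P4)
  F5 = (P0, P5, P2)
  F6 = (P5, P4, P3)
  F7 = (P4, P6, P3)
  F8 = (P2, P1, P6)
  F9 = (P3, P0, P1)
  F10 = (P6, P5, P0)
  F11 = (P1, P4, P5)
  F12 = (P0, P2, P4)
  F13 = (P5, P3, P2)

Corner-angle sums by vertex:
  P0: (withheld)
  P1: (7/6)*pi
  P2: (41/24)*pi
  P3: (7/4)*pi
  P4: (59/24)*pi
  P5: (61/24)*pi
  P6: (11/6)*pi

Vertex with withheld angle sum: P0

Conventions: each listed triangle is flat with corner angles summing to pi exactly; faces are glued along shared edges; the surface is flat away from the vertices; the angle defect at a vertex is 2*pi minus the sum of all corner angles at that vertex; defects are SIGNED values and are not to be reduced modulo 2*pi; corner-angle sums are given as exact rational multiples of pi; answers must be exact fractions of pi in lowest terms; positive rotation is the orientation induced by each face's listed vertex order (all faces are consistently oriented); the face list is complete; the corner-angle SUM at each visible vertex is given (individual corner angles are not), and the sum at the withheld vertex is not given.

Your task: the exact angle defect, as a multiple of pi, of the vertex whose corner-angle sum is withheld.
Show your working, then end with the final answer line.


V = 7, E = 21, F = 14; chi = V - E + F = 0
Gauss-Bonnet: total defect = 2*pi*chi = 0; visible defects sum to (13/24)*pi

Answer: defect(P0) = (-13/24)*pi


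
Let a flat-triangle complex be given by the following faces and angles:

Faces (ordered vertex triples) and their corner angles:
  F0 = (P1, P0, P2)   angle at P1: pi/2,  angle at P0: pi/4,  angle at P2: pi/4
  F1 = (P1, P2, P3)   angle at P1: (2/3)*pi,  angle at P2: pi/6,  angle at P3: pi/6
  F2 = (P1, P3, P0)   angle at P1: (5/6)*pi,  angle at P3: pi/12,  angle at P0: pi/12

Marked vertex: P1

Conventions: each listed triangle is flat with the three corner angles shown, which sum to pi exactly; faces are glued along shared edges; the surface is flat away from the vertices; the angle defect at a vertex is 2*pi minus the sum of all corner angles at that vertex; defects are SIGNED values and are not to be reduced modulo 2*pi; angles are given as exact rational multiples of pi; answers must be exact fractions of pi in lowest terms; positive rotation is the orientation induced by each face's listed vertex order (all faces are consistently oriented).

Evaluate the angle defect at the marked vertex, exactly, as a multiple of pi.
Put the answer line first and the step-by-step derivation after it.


Answer: defect(P1) = 0

Sum of corner angles at P1: 2*pi
defect = 2*pi - 2*pi


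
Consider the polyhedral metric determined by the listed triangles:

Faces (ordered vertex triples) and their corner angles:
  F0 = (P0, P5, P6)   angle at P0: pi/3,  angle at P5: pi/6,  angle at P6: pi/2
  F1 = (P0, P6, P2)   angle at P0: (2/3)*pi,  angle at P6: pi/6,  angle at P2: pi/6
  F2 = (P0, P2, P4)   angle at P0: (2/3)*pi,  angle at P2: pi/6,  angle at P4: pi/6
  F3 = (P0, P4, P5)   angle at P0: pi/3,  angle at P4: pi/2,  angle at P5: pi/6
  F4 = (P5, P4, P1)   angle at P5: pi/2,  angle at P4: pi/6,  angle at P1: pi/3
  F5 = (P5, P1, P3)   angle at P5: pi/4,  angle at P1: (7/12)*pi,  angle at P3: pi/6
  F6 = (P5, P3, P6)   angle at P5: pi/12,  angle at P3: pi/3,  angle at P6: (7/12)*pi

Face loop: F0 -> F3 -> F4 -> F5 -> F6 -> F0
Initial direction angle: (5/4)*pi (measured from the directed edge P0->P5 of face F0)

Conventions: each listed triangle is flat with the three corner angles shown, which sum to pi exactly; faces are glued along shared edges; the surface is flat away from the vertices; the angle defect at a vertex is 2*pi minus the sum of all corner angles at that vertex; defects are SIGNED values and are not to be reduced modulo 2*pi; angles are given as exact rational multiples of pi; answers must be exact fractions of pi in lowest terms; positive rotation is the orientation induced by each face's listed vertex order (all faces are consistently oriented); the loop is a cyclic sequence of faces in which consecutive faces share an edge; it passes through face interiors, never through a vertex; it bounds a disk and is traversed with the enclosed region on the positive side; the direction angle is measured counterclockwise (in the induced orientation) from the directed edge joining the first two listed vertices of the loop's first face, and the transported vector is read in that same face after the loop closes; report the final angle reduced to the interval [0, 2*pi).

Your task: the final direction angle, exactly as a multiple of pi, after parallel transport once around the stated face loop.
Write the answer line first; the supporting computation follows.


Answer: final direction angle = pi/12

enclosed vertex P5: corner angles sum to (7/6)*pi, defect = 2*pi - (7/6)*pi = (5/6)*pi
the rotation equals the total enclosed defect, so the final angle is initial + defects (mod 2*pi)
final angle = (5/4)*pi + (5/6)*pi = pi/12 (mod 2*pi)


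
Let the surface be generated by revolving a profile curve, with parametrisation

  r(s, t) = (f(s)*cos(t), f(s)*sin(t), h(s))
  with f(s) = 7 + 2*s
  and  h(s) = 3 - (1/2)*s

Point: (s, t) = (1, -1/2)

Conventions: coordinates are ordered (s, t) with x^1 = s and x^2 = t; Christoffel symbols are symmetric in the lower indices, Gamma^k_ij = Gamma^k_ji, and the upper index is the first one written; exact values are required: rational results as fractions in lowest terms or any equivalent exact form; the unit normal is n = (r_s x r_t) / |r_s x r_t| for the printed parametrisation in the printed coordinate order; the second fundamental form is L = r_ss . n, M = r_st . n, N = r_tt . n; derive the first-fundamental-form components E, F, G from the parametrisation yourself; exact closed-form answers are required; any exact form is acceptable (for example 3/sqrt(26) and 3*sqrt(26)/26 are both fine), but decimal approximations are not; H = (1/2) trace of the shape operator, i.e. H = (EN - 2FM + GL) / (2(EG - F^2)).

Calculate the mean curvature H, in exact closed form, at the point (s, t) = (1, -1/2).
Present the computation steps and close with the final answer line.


f = 9, f' = 2, f'' = 0, h' = -1/2, h'' = 0
E = 17/4, F = 0, G = 81; answer radicand W^2 = 17/4
unnormalised second-form numerators: l = 0, m = 0, n = -9/2; L = l/sqrt(17/4), and similarly M = m/sqrt(W^2), N = n/sqrt(W^2)
H = (E*n - 2*F*m + G*l) / (2*(EG - F^2)*sqrt(W^2)); E*n - 2*F*m + G*l = -153/8, EG - F^2 = 1377/4, so H = (-1/36)/sqrt(17/4)

Answer: H = -sqrt(17)/306


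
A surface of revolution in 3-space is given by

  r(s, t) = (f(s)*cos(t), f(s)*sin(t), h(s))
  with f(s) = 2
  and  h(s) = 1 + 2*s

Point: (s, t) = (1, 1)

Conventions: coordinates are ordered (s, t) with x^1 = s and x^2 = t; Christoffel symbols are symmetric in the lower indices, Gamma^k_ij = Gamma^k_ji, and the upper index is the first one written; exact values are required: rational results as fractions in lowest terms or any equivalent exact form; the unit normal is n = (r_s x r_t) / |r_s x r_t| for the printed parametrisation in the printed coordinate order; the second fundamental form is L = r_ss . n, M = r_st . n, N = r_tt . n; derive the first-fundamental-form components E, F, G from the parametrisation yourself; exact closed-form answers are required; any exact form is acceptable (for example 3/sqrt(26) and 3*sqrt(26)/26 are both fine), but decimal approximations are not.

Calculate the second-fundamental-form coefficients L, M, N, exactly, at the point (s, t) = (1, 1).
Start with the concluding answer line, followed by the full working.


Answer: L = 0, M = 0, N = 2

f = 2, f' = 0, f'' = 0, h' = 2, h'' = 0
E = 4, F = 0, G = 4; answer radicand W^2 = 4
unnormalised second-form numerators: l = 0, m = 0, n = 4; L = l/sqrt(4), and similarly M = m/sqrt(W^2), N = n/sqrt(W^2)


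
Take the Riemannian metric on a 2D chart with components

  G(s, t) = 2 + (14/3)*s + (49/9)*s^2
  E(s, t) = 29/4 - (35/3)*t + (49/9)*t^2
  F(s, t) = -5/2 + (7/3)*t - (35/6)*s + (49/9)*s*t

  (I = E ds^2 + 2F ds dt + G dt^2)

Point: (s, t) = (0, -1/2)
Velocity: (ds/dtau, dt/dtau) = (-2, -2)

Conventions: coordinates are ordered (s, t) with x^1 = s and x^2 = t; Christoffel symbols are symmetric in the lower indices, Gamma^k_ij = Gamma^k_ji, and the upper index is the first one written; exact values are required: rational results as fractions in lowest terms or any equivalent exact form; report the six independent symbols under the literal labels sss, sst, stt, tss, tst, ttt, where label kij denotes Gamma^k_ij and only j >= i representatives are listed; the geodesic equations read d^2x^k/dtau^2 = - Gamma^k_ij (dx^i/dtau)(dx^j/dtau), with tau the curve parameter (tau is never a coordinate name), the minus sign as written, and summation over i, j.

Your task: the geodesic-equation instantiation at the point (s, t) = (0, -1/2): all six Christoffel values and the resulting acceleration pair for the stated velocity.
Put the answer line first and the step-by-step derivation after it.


Answer: Gamma_sss = 0, Gamma_sst = -77/139, Gamma_stt = 0, Gamma_tss = 0, Gamma_tst = 21/139, Gamma_ttt = 0; accelerations (d^2s/dtau^2, d^2t/dtau^2) = (616/139, -168/139)

E = 130/9, F = -11/3, G = 2 at the point
E_s = 0, E_t = -154/9, F_s = -77/9, F_t = 7/3, G_s = 14/3, G_t = 0
EG - F^2 = 139/9;  g^inv = (9/139) * [[2, 11/3], [11/3, 130/9]]
first-kind symbols [ij,l] = (1/2)(d_i g_jl + d_j g_il - d_l g_ij): [ss,s] = E_s/2 = 0, [ss,t] = F_s - E_t/2 = 0, [st,s] = E_t/2 = -77/9, [st,t] = G_s/2 = 7/3, [tt,s] = F_t - G_s/2 = 0, [tt,t] = G_t/2 = 0
Gamma^s_ij = (G*[ij,s] - F*[ij,t])/(EG - F^2), Gamma^t_ij = (E*[ij,t] - F*[ij,s])/(EG - F^2)
Gamma_sss = 0, Gamma_sst = -77/139, Gamma_stt = 0, Gamma_tss = 0, Gamma_tst = 21/139, Gamma_ttt = 0
d^2s/dtau^2 = -(Gamma_sss*(-2)^2 + 2*Gamma_sst*(-2)*(-2) + Gamma_stt*(-2)^2) = 616/139
d^2t/dtau^2 = -(Gamma_tss*(-2)^2 + 2*Gamma_tst*(-2)*(-2) + Gamma_ttt*(-2)^2) = -168/139


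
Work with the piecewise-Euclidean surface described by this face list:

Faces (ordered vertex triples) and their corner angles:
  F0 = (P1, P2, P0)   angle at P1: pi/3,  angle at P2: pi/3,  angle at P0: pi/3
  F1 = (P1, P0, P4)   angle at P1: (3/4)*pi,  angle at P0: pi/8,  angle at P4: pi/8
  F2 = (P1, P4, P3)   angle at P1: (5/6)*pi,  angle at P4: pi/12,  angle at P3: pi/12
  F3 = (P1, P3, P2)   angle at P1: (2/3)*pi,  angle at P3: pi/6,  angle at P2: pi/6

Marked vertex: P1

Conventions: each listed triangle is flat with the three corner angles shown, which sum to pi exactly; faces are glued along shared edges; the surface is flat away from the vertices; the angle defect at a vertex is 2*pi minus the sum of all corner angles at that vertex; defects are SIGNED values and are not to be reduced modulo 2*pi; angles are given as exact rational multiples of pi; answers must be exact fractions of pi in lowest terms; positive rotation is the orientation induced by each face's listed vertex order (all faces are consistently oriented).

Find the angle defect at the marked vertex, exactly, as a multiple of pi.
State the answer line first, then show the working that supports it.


Answer: defect(P1) = (-7/12)*pi

Sum of corner angles at P1: (31/12)*pi
defect = 2*pi - (31/12)*pi


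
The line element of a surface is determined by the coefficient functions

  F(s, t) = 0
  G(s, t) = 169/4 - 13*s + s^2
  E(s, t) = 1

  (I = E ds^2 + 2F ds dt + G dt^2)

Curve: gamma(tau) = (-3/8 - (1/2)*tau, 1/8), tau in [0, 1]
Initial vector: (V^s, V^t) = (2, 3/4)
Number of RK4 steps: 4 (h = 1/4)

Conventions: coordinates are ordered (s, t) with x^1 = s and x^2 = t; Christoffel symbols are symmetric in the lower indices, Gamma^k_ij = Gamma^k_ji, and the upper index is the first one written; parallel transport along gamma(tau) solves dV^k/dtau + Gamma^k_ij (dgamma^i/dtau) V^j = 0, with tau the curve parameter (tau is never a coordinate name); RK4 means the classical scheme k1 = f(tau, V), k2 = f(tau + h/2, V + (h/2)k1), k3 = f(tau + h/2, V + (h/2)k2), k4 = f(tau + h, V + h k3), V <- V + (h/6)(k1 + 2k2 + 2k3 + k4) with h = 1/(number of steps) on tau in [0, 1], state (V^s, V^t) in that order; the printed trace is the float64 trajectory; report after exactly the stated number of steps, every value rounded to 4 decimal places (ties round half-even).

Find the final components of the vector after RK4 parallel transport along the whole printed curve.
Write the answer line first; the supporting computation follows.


Answer: V^s = 2.0000, V^t = 0.6992

gamma'(tau) = (-1/2, 0); f(tau, V)^k = -Gamma^k_ij(gamma(tau)) gamma'^i(tau) V^j; h = 1/4; intermediate values shown to 6 dp
curve data and Christoffel symbols at the stage parameters:
  tau = 0.000000: gamma = (-0.375000, 0.125000), gamma' = (-0.500000, 0.000000); Gamma_sss = 0.000000, Gamma_sst = 0.000000, Gamma_stt = 6.875000, Gamma_tss = 0.000000, Gamma_tst = -0.145455, Gamma_ttt = 0.000000
  tau = 0.125000: gamma = (-0.437500, 0.125000), gamma' = (-0.500000, 0.000000); Gamma_sss = 0.000000, Gamma_sst = 0.000000, Gamma_stt = 6.937500, Gamma_tss = 0.000000, Gamma_tst = -0.144144, Gamma_ttt = 0.000000
  tau = 0.250000: gamma = (-0.500000, 0.125000), gamma' = (-0.500000, 0.000000); Gamma_sss = 0.000000, Gamma_sst = 0.000000, Gamma_stt = 7.000000, Gamma_tss = 0.000000, Gamma_tst = -0.142857, Gamma_ttt = 0.000000
  tau = 0.375000: gamma = (-0.562500, 0.125000), gamma' = (-0.500000, 0.000000); Gamma_sss = 0.000000, Gamma_sst = 0.000000, Gamma_stt = 7.062500, Gamma_tss = 0.000000, Gamma_tst = -0.141593, Gamma_ttt = 0.000000
  tau = 0.500000: gamma = (-0.625000, 0.125000), gamma' = (-0.500000, 0.000000); Gamma_sss = 0.000000, Gamma_sst = 0.000000, Gamma_stt = 7.125000, Gamma_tss = 0.000000, Gamma_tst = -0.140351, Gamma_ttt = 0.000000
  tau = 0.625000: gamma = (-0.687500, 0.125000), gamma' = (-0.500000, 0.000000); Gamma_sss = 0.000000, Gamma_sst = 0.000000, Gamma_stt = 7.187500, Gamma_tss = 0.000000, Gamma_tst = -0.139130, Gamma_ttt = 0.000000
  tau = 0.750000: gamma = (-0.750000, 0.125000), gamma' = (-0.500000, 0.000000); Gamma_sss = 0.000000, Gamma_sst = 0.000000, Gamma_stt = 7.250000, Gamma_tss = 0.000000, Gamma_tst = -0.137931, Gamma_ttt = 0.000000
  tau = 0.875000: gamma = (-0.812500, 0.125000), gamma' = (-0.500000, 0.000000); Gamma_sss = 0.000000, Gamma_sst = 0.000000, Gamma_stt = 7.312500, Gamma_tss = 0.000000, Gamma_tst = -0.136752, Gamma_ttt = 0.000000
  tau = 1.000000: gamma = (-0.875000, 0.125000), gamma' = (-0.500000, 0.000000); Gamma_sss = 0.000000, Gamma_sst = 0.000000, Gamma_stt = 7.375000, Gamma_tss = 0.000000, Gamma_tst = -0.135593, Gamma_ttt = 0.000000
step 0: V^s = 2.0000, V^t = 0.7500
step 1: k1 = (0.000000, -0.054545), k2 = (0.000000, -0.053563), k3 = (0.000000, -0.053572), k4 = (0.000000, -0.052615); V <- V + (h/6)(k1 + 2k2 + 2k3 + k4): V^s = 2.0000, V^t = 0.7366
step 2: k1 = (0.000000, -0.052615), k2 = (0.000000, -0.051684), k3 = (0.000000, -0.051692), k4 = (0.000000, -0.050785); V <- V + (h/6)(k1 + 2k2 + 2k3 + k4): V^s = 2.0000, V^t = 0.7237
step 3: k1 = (0.000000, -0.050785), k2 = (0.000000, -0.049902), k3 = (0.000000, -0.049909), k4 = (0.000000, -0.049049); V <- V + (h/6)(k1 + 2k2 + 2k3 + k4): V^s = 2.0000, V^t = 0.7112
step 4: k1 = (0.000000, -0.049049), k2 = (0.000000, -0.048210), k3 = (0.000000, -0.048217), k4 = (0.000000, -0.047400); V <- V + (h/6)(k1 + 2k2 + 2k3 + k4): V^s = 2.0000, V^t = 0.6992


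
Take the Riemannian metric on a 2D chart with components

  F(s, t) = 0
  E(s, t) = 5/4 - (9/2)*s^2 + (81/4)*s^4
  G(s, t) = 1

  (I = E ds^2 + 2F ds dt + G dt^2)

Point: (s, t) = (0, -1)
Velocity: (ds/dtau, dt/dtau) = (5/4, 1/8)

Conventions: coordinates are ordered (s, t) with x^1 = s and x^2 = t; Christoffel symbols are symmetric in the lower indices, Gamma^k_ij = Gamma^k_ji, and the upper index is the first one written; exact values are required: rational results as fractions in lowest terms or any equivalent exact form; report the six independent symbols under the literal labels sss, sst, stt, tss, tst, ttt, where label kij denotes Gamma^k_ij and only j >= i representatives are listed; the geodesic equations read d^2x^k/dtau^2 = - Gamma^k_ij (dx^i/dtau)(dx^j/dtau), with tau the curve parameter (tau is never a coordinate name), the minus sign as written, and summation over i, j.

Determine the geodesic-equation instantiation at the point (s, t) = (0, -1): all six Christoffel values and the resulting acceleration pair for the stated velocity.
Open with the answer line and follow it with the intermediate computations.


Answer: Gamma_sss = 0, Gamma_sst = 0, Gamma_stt = 0, Gamma_tss = 0, Gamma_tst = 0, Gamma_ttt = 0; accelerations (d^2s/dtau^2, d^2t/dtau^2) = (0, 0)

E = 5/4, F = 0, G = 1 at the point
E_s = 0, E_t = 0, F_s = 0, F_t = 0, G_s = 0, G_t = 0
EG - F^2 = 5/4;  g^inv = (4/5) * [[1, 0], [0, 5/4]]
first-kind symbols [ij,l] = (1/2)(d_i g_jl + d_j g_il - d_l g_ij): [ss,s] = E_s/2 = 0, [ss,t] = F_s - E_t/2 = 0, [st,s] = E_t/2 = 0, [st,t] = G_s/2 = 0, [tt,s] = F_t - G_s/2 = 0, [tt,t] = G_t/2 = 0
Gamma^s_ij = (G*[ij,s] - F*[ij,t])/(EG - F^2), Gamma^t_ij = (E*[ij,t] - F*[ij,s])/(EG - F^2)
Gamma_sss = 0, Gamma_sst = 0, Gamma_stt = 0, Gamma_tss = 0, Gamma_tst = 0, Gamma_ttt = 0
d^2s/dtau^2 = -(Gamma_sss*(5/4)^2 + 2*Gamma_sst*(5/4)*(1/8) + Gamma_stt*(1/8)^2) = 0
d^2t/dtau^2 = -(Gamma_tss*(5/4)^2 + 2*Gamma_tst*(5/4)*(1/8) + Gamma_ttt*(1/8)^2) = 0


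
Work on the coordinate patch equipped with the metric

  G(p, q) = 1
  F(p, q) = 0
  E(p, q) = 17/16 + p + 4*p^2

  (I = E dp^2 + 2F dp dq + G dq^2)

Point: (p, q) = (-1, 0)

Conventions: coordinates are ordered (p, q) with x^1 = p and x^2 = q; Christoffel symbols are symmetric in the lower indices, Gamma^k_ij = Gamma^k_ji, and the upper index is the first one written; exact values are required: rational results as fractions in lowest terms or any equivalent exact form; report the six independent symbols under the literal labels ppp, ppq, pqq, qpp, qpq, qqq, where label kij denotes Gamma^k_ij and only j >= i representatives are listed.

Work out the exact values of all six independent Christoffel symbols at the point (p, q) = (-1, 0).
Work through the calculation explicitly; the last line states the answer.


E = 65/16, F = 0, G = 1 at the point
E_p = -7, E_q = 0, F_p = 0, F_q = 0, G_p = 0, G_q = 0
EG - F^2 = 65/16;  g^inv = (16/65) * [[1, 0], [0, 65/16]]
first-kind symbols [ij,l] = (1/2)(d_i g_jl + d_j g_il - d_l g_ij): [pp,p] = E_p/2 = -7/2, [pp,q] = F_p - E_q/2 = 0, [pq,p] = E_q/2 = 0, [pq,q] = G_p/2 = 0, [qq,p] = F_q - G_p/2 = 0, [qq,q] = G_q/2 = 0
Gamma^p_ij = (G*[ij,p] - F*[ij,q])/(EG - F^2), Gamma^q_ij = (E*[ij,q] - F*[ij,p])/(EG - F^2)

Answer: Gamma_ppp = -56/65, Gamma_ppq = 0, Gamma_pqq = 0, Gamma_qpp = 0, Gamma_qpq = 0, Gamma_qqq = 0


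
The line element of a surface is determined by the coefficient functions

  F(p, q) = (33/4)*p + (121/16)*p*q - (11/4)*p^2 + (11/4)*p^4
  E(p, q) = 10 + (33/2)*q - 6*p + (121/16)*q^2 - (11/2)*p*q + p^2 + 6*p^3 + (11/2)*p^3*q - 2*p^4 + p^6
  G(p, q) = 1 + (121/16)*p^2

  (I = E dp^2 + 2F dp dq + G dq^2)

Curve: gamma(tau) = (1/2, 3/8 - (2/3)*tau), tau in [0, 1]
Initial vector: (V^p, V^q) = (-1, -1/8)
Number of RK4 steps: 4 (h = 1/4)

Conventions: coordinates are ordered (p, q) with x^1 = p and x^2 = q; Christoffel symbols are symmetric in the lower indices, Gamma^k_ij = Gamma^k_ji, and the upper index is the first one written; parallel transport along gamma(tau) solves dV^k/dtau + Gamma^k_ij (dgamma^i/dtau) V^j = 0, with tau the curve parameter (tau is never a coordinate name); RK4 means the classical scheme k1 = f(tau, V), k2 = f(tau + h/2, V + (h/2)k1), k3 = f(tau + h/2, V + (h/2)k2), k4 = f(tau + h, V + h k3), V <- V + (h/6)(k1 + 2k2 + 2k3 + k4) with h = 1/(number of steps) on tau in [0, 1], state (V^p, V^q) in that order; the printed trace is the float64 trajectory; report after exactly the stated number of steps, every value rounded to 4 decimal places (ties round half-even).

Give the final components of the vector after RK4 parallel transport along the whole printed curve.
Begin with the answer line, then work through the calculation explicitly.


Answer: V^p = -1.6176, V^q = -0.4615

gamma'(tau) = (0, -2/3); f(tau, V)^k = -Gamma^k_ij(gamma(tau)) gamma'^i(tau) V^j; h = 1/4; intermediate values shown to 6 dp
curve data and Christoffel symbols at the stage parameters:
  tau = 0.000000: gamma = (0.500000, 0.375000), gamma' = (0.000000, -0.666667); Gamma_ppp = -0.056220, Gamma_ppq = 0.618416, Gamma_pqq = 0.000000, Gamma_qpp = -0.021142, Gamma_qpq = 0.232567, Gamma_qqq = 0.000000
  tau = 0.125000: gamma = (0.500000, 0.291667), gamma' = (0.000000, -0.666667); Gamma_ppp = -0.058540, Gamma_ppq = 0.643945, Gamma_pqq = 0.000000, Gamma_qpp = -0.023487, Gamma_qpq = 0.258361, Gamma_qqq = 0.000000
  tau = 0.250000: gamma = (0.500000, 0.208333), gamma' = (0.000000, -0.666667); Gamma_ppp = -0.060948, Gamma_ppq = 0.670433, Gamma_pqq = 0.000000, Gamma_qpp = -0.026206, Gamma_qpq = 0.288264, Gamma_qqq = 0.000000
  tau = 0.375000: gamma = (0.500000, 0.125000), gamma' = (0.000000, -0.666667); Gamma_ppp = -0.063413, Gamma_ppq = 0.697539, Gamma_pqq = 0.000000, Gamma_qpp = -0.029370, Gamma_qpq = 0.323071, Gamma_qqq = 0.000000
  tau = 0.500000: gamma = (0.500000, 0.041667), gamma' = (0.000000, -0.666667); Gamma_ppp = -0.065881, Gamma_ppq = 0.724692, Gamma_pqq = 0.000000, Gamma_qpp = -0.033066, Gamma_qpq = 0.363724, Gamma_qqq = 0.000000
  tau = 0.625000: gamma = (0.500000, -0.041667), gamma' = (0.000000, -0.666667); Gamma_ppp = -0.068271, Gamma_ppq = 0.750983, Gamma_pqq = 0.000000, Gamma_qpp = -0.037393, Gamma_qpq = 0.411327, Gamma_qqq = 0.000000
  tau = 0.750000: gamma = (0.500000, -0.125000), gamma' = (0.000000, -0.666667); Gamma_ppp = -0.070455, Gamma_ppq = 0.775003, Gamma_pqq = 0.000000, Gamma_qpp = -0.042466, Gamma_qpq = 0.467125, Gamma_qqq = 0.000000
  tau = 0.875000: gamma = (0.500000, -0.208333), gamma' = (0.000000, -0.666667); Gamma_ppp = -0.072239, Gamma_ppq = 0.794634, Gamma_pqq = 0.000000, Gamma_qpp = -0.048404, Gamma_qpq = 0.532445, Gamma_qqq = 0.000000
  tau = 1.000000: gamma = (0.500000, -0.291667), gamma' = (0.000000, -0.666667); Gamma_ppp = -0.073343, Gamma_ppq = 0.806776, Gamma_pqq = 0.000000, Gamma_qpp = -0.055322, Gamma_qpq = 0.608539, Gamma_qqq = 0.000000
step 0: V^p = -1.0000, V^q = -0.1250
step 1: k1 = (-0.412277, -0.155044), k2 = (-0.451421, -0.181117), k3 = (-0.453521, -0.181960), k4 = (-0.497631, -0.213965); V <- V + (h/6)(k1 + 2k2 + 2k3 + k4): V^p = -1.1133, V^q = -0.1706
step 2: k1 = (-0.497607, -0.213955), k2 = (-0.546650, -0.253185), k3 = (-0.549500, -0.254505), k4 = (-0.604248, -0.303273); V <- V + (h/6)(k1 + 2k2 + 2k3 + k4): V^p = -1.2506, V^q = -0.2345
step 3: k1 = (-0.604191, -0.303244), k2 = (-0.663921, -0.363641), k3 = (-0.667659, -0.365689), k4 = (-0.732376, -0.441432); V <- V + (h/6)(k1 + 2k2 + 2k3 + k4): V^p = -1.4172, V^q = -0.3263
step 4: k1 = (-0.732242, -0.441351), k2 = (-0.799278, -0.535557), k3 = (-0.803717, -0.538531), k4 = (-0.870331, -0.656478); V <- V + (h/6)(k1 + 2k2 + 2k3 + k4): V^p = -1.6176, V^q = -0.4615


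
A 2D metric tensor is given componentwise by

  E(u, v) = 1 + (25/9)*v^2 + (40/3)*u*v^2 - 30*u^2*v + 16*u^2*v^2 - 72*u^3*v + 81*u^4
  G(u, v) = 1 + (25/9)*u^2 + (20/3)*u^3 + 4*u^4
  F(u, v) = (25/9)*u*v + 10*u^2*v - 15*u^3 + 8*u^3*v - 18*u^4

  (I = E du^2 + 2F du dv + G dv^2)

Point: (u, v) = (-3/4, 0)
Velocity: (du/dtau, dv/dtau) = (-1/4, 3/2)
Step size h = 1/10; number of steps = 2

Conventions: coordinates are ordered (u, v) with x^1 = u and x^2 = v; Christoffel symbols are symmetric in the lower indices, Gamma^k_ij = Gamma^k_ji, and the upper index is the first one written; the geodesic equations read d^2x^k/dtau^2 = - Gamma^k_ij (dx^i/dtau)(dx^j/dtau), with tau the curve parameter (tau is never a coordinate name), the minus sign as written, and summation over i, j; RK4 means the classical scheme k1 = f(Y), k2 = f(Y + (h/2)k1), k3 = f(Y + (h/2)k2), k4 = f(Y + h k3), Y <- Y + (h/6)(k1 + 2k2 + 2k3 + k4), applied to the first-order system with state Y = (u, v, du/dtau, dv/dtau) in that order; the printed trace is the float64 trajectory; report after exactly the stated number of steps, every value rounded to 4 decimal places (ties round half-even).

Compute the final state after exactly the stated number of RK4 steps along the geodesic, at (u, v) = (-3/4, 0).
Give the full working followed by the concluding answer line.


f(Y) = (du/dtau, dv/dtau, -Gamma^u_ij Y'^i Y'^j, -Gamma^v_ij Y'^i Y'^j) with the Gammas evaluated at the stage position; h = 0.100000; intermediate values shown to 6 dp
step 0: u = -0.7500, v = 0.0000, du/dtau = -0.2500, dv/dtau = 1.5000
step 1:
  k1: at (u, v) = (-0.750000, 0.000000), (du/dtau, dv/dtau) = (-0.250000, 1.500000); Gamma_uuu = -2.565020, Gamma_uuv = 0.253335, Gamma_uvv = 0.000000, Gamma_vuu = -0.063334, Gamma_vuv = 0.006255, Gamma_vvv = 0.000000; k1 = (-0.250000, 1.500000, 0.350315, 0.008650)
  k2: at (u, v) = (-0.762500, 0.075000), (du/dtau, dv/dtau) = (-0.232484, 1.500432); Gamma_uuu = -2.538009, Gamma_uuv = 0.250332, Gamma_uvv = 0.000000, Gamma_vuu = -0.051375, Gamma_vuv = 0.005067, Gamma_vvv = 0.000000; k2 = (-0.232484, 1.500432, 0.311822, 0.006312)
  k3: at (u, v) = (-0.761624, 0.075022), (du/dtau, dv/dtau) = (-0.234409, 1.500316); Gamma_uuu = -2.540579, Gamma_uuv = 0.250231, Gamma_uvv = 0.000000, Gamma_vuu = -0.052123, Gamma_vuv = 0.005134, Gamma_vvv = 0.000000; k3 = (-0.234409, 1.500316, 0.315605, 0.006475)
  k4: at (u, v) = (-0.773441, 0.150032), (du/dtau, dv/dtau) = (-0.218440, 1.500647); Gamma_uuu = -2.513261, Gamma_uuv = 0.246981, Gamma_uvv = 0.000000, Gamma_vuu = -0.041594, Gamma_vuv = 0.004088, Gamma_vvv = 0.000000; k4 = (-0.218440, 1.500647, 0.281843, 0.004664)
  Y <- Y + (h/6)(k1 + 2k2 + 2k3 + k4): u = -0.7734, v = 0.1500, du/dtau = -0.2185, dv/dtau = 1.5006
step 2:
  k1: at (u, v) = (-0.773370, 0.150036), (du/dtau, dv/dtau) = (-0.218550, 1.500648); Gamma_uuu = -2.513471, Gamma_uuv = 0.246974, Gamma_uvv = 0.000000, Gamma_vuu = -0.041650, Gamma_vuv = 0.004093, Gamma_vvv = 0.000000; k1 = (-0.218550, 1.500648, 0.282052, 0.004674)
  k2: at (u, v) = (-0.784298, 0.225068), (du/dtau, dv/dtau) = (-0.204447, 1.500882); Gamma_uuu = -2.486969, Gamma_uuv = 0.243524, Gamma_uvv = 0.000000, Gamma_vuu = -0.032604, Gamma_vuv = 0.003193, Gamma_vvv = 0.000000; k2 = (-0.204447, 1.500882, 0.253403, 0.003322)
  k3: at (u, v) = (-0.783593, 0.225080), (du/dtau, dv/dtau) = (-0.205880, 1.500814); Gamma_uuu = -2.489092, Gamma_uuv = 0.243469, Gamma_uvv = 0.000000, Gamma_vuu = -0.033131, Gamma_vuv = 0.003241, Gamma_vvv = 0.000000; k3 = (-0.205880, 1.500814, 0.255961, 0.003407)
  k4: at (u, v) = (-0.793958, 0.300117), (du/dtau, dv/dtau) = (-0.192954, 1.500989); Gamma_uuu = -2.462863, Gamma_uuv = 0.239926, Gamma_uvv = 0.000000, Gamma_vuu = -0.025136, Gamma_vuv = 0.002449, Gamma_vvv = 0.000000; k4 = (-0.192954, 1.500989, 0.230671, 0.002354)
  Y <- Y + (h/6)(k1 + 2k2 + 2k3 + k4): u = -0.7939, v = 0.3001, du/dtau = -0.1930, dv/dtau = 1.5010

Answer: u = -0.7939, v = 0.3001, du/dtau = -0.1930, dv/dtau = 1.5010


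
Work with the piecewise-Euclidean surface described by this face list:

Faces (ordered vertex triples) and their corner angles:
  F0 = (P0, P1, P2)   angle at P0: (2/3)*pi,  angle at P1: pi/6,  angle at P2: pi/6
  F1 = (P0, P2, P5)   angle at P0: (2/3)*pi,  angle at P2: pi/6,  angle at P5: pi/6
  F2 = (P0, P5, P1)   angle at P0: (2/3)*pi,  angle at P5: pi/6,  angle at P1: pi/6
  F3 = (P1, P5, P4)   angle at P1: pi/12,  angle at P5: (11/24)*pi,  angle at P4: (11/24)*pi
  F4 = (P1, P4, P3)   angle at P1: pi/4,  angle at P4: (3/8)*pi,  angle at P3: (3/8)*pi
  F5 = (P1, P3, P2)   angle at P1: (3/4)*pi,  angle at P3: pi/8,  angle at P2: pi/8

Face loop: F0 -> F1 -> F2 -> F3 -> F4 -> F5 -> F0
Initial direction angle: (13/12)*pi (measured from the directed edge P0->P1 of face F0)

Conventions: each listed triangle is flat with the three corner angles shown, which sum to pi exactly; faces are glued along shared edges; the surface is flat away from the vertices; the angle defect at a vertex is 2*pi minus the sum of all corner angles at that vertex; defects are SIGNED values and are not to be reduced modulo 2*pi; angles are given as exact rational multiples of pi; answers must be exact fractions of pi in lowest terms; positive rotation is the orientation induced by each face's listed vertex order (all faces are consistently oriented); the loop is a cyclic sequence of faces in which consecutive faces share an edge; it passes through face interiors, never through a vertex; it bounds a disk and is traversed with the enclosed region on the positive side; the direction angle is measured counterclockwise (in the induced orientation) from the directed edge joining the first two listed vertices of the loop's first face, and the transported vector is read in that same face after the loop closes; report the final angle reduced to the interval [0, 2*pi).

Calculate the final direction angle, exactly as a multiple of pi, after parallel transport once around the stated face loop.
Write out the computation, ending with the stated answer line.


enclosed vertex P0: corner angles sum to 2*pi, defect = 2*pi - 2*pi = 0
enclosed vertex P1: corner angles sum to (17/12)*pi, defect = 2*pi - (17/12)*pi = (7/12)*pi
holonomy = initial angle + sum of enclosed defects (mod 2*pi), positive in the induced orientation
final angle = (13/12)*pi + (7/12)*pi = (5/3)*pi (mod 2*pi)

Answer: final direction angle = (5/3)*pi
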